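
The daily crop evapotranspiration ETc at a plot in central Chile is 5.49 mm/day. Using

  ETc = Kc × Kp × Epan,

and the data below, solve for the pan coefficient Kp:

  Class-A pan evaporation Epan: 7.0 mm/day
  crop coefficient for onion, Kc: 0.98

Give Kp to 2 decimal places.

0.80

ETc = Kc × Kp × Epan  ⇒  Kp = ETc / (Kc × Epan)
Kp = 5.49 / (0.98 × 7.0) = 5.49 / 6.860 = 0.8003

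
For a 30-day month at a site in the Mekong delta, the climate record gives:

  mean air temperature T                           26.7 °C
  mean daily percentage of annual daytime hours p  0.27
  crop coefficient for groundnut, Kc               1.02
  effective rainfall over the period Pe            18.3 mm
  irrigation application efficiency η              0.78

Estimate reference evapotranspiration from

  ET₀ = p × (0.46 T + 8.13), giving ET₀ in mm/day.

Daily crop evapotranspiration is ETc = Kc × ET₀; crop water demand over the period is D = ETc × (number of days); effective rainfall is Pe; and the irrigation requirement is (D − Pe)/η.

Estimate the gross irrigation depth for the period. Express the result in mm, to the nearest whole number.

193 mm

ET₀ = 0.27 × (0.46 × 26.7 + 8.13) = 0.27 × 20.412 = 5.5112 mm/d
ETc = Kc × ET₀ = 1.02 × 5.5112 = 5.6214 mm/d
Crop demand D = ETc × 30 d = 5.6214 × 30 = 168.642 mm
D − Pe = 168.642 − 18.3 = 150.342 mm
Gross irrigation = 150.342 / 0.78 = 192.746 mm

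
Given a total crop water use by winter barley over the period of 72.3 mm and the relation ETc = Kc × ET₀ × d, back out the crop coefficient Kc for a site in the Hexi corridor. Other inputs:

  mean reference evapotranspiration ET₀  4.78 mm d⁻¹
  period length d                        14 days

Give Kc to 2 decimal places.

1.08

ETc = Kc × ET₀ × d  ⇒  Kc = ETc / (ET₀ × d)
Kc = 72.3 / (4.78 × 14) = 72.3 / 66.92 = 1.0804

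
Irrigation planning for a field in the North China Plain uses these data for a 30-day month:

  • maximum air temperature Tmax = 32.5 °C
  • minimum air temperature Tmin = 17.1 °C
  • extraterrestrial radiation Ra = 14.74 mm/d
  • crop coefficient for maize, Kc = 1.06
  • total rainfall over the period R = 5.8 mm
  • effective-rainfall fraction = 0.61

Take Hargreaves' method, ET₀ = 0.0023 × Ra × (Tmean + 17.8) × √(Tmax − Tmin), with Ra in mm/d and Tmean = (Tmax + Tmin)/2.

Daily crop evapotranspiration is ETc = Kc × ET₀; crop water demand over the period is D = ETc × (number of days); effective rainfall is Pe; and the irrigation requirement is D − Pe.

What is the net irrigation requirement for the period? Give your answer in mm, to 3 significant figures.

Tmean = (32.5 + 17.1)/2 = 24.80 °C
ET₀ = 0.0023 × 14.74 × (24.80 + 17.8) × √15.4 = 0.0023 × 14.74 × 42.60 × 3.9243 = 5.6676 mm/d
ETc = Kc × ET₀ = 1.06 × 5.6676 = 6.0077 mm/d
Crop demand D = ETc × 30 d = 6.0077 × 30 = 180.231 mm
Pe = 0.61 × 5.8 = 3.538 mm
D − Pe = 180.231 − 3.538 = 176.693 mm

177 mm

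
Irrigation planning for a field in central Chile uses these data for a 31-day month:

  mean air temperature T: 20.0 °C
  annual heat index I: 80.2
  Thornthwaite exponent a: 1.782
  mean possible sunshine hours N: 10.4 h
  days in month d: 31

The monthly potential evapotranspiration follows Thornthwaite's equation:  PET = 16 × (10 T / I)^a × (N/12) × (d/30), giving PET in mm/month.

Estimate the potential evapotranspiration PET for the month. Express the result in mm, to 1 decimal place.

73.0 mm

10T/I = 10 × 20.0 / 80.2 = 2.4938
(10T/I)^a = 2.4938^1.782 = 5.0957
Uncorrected PET = 16 × 5.0957 = 81.531 mm
Correction = (N/12)(d/30) = (10.4/12)(31/30) = 0.8956
PET = 81.531 × 0.8956 = 73.019 mm/month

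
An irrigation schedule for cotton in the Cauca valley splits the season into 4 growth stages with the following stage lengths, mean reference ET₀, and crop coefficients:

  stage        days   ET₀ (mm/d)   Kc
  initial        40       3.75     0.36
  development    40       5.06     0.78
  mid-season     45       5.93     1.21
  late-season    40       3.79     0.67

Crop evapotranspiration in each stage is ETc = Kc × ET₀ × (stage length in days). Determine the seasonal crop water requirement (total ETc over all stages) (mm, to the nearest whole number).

636 mm

initial: 0.36 × 3.75 × 40 = 54.00 mm
development: 0.78 × 5.06 × 40 = 157.87 mm
mid-season: 1.21 × 5.93 × 45 = 322.89 mm
late-season: 0.67 × 3.79 × 40 = 101.57 mm
Seasonal total = 636.33 mm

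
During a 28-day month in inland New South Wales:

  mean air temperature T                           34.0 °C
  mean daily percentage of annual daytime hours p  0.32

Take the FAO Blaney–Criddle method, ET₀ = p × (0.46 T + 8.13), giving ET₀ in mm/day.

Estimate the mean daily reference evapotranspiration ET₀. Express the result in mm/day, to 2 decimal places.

ET₀ = 0.32 × (0.46 × 34.0 + 8.13) = 0.32 × 23.770 = 7.6064 mm/d

7.61 mm/day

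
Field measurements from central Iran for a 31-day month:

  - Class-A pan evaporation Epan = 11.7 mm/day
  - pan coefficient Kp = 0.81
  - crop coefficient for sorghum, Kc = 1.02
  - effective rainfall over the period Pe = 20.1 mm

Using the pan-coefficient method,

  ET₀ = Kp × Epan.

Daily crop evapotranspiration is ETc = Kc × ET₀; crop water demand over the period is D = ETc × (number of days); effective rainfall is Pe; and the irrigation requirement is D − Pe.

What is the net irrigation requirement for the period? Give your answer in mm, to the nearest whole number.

ET₀ = 0.81 × 11.7 = 9.4770 mm/d
ETc = Kc × ET₀ = 1.02 × 9.4770 = 9.6665 mm/d
Crop demand D = ETc × 31 d = 9.6665 × 31 = 299.662 mm
D − Pe = 299.662 − 20.1 = 279.562 mm

280 mm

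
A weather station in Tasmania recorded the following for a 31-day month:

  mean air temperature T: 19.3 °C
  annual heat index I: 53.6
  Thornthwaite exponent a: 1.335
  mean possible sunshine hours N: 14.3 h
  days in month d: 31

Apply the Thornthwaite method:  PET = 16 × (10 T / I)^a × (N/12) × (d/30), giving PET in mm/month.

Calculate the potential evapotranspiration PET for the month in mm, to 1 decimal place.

10T/I = 10 × 19.3 / 53.6 = 3.6007
(10T/I)^a = 3.6007^1.335 = 5.5307
Uncorrected PET = 16 × 5.5307 = 88.491 mm
Correction = (N/12)(d/30) = (14.3/12)(31/30) = 1.2314
PET = 88.491 × 1.2314 = 108.968 mm/month

109.0 mm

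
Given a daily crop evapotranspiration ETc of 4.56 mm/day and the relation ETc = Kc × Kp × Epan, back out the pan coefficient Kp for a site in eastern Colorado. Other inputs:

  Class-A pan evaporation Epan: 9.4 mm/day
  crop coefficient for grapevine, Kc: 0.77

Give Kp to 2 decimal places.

ETc = Kc × Kp × Epan  ⇒  Kp = ETc / (Kc × Epan)
Kp = 4.56 / (0.77 × 9.4) = 4.56 / 7.238 = 0.6300

0.63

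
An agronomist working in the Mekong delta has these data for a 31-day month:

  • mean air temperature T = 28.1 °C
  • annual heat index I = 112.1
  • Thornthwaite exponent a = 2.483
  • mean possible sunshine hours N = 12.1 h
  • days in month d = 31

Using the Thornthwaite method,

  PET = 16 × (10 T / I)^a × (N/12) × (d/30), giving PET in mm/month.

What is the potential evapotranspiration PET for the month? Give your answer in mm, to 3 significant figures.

163 mm

10T/I = 10 × 28.1 / 112.1 = 2.5067
(10T/I)^a = 2.5067^2.483 = 9.7942
Uncorrected PET = 16 × 9.7942 = 156.707 mm
Correction = (N/12)(d/30) = (12.1/12)(31/30) = 1.0419
PET = 156.707 × 1.0419 = 163.273 mm/month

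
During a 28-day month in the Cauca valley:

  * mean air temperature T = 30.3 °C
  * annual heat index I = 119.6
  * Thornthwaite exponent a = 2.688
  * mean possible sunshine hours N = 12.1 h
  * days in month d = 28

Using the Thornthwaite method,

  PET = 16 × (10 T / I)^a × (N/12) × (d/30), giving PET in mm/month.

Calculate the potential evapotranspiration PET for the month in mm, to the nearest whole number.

10T/I = 10 × 30.3 / 119.6 = 2.5334
(10T/I)^a = 2.5334^2.688 = 12.1662
Uncorrected PET = 16 × 12.1662 = 194.659 mm
Correction = (N/12)(d/30) = (12.1/12)(28/30) = 0.9411
PET = 194.659 × 0.9411 = 183.194 mm/month

183 mm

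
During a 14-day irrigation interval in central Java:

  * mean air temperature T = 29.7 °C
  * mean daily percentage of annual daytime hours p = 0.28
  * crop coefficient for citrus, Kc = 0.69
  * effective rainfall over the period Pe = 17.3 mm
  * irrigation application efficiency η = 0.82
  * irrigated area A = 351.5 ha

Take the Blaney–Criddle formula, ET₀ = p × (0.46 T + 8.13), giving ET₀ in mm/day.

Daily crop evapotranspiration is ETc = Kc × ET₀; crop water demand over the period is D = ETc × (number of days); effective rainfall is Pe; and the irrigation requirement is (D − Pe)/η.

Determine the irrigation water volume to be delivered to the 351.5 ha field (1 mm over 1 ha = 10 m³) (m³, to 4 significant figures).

ET₀ = 0.28 × (0.46 × 29.7 + 8.13) = 0.28 × 21.792 = 6.1018 mm/d
ETc = Kc × ET₀ = 0.69 × 6.1018 = 4.2102 mm/d
Crop demand D = ETc × 14 d = 4.2102 × 14 = 58.943 mm
D − Pe = 58.943 − 17.3 = 41.643 mm
Gross irrigation = 41.643 / 0.82 = 50.784 mm
Volume = 50.784 mm × 351.5 ha × 10 = 178505.8 m³

178500 m³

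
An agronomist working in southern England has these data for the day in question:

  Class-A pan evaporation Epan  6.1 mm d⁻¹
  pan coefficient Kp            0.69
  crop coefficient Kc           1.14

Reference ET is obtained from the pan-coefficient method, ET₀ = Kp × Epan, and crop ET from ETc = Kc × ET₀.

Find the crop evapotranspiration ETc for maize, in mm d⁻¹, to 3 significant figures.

4.80 mm d⁻¹

ET₀ = 0.69 × 6.1 = 4.2090 mm/d
ETc = Kc × ET₀ = 1.14 × 4.2090 = 4.7983 mm/d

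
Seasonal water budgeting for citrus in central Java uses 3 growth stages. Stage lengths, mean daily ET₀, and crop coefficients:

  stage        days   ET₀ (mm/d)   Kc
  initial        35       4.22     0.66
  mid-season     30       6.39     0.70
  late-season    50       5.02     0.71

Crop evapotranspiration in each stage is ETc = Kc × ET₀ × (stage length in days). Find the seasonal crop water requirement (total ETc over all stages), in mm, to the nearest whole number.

initial: 0.66 × 4.22 × 35 = 97.48 mm
mid-season: 0.70 × 6.39 × 30 = 134.19 mm
late-season: 0.71 × 5.02 × 50 = 178.21 mm
Seasonal total = 409.88 mm

410 mm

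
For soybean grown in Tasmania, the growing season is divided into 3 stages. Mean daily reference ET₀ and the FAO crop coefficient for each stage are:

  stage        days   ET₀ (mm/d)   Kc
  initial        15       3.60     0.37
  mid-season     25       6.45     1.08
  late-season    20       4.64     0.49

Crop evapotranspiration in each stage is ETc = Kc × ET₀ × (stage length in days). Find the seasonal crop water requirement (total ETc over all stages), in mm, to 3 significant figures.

initial: 0.37 × 3.60 × 15 = 19.98 mm
mid-season: 1.08 × 6.45 × 25 = 174.15 mm
late-season: 0.49 × 4.64 × 20 = 45.47 mm
Seasonal total = 239.60 mm

240 mm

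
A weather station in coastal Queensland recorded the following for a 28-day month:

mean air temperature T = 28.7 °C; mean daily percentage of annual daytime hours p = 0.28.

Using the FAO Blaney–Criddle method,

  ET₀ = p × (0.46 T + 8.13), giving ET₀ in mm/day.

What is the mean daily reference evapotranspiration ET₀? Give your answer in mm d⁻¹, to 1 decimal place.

6.0 mm d⁻¹

ET₀ = 0.28 × (0.46 × 28.7 + 8.13) = 0.28 × 21.332 = 5.9730 mm/d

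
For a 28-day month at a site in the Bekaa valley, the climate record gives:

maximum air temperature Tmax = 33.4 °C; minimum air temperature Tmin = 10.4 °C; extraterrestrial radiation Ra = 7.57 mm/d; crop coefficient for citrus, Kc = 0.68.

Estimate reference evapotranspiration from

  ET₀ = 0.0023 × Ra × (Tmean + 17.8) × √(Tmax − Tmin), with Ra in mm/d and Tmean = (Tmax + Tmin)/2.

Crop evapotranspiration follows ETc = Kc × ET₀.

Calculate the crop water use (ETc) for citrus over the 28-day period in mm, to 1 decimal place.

Tmean = (33.4 + 10.4)/2 = 21.90 °C
ET₀ = 0.0023 × 7.57 × (21.90 + 17.8) × √23.0 = 0.0023 × 7.57 × 39.70 × 4.7958 = 3.3149 mm/d
ETc = Kc × ET₀ = 0.68 × 3.3149 = 2.2541 mm/d
Over 28 days: 2.2541 × 28 = 63.115 mm

63.1 mm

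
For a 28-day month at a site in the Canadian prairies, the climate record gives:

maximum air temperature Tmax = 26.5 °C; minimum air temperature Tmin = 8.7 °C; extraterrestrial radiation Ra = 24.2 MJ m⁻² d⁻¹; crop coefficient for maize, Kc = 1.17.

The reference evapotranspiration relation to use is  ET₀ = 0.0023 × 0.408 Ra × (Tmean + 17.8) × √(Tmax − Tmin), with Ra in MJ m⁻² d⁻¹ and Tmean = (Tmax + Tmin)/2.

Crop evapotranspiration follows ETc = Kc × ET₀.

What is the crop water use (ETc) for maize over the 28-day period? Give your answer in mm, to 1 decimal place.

111.1 mm

Tmean = (26.5 + 8.7)/2 = 17.60 °C
0.408 Ra = 0.408 × 24.2 = 9.8736 mm/d equivalent
ET₀ = 0.0023 × 9.8736 × (17.60 + 17.8) × √17.8 = 0.0023 × 9.8736 × 35.40 × 4.2190 = 3.3917 mm/d
ETc = Kc × ET₀ = 1.17 × 3.3917 = 3.9683 mm/d
Over 28 days: 3.9683 × 28 = 111.112 mm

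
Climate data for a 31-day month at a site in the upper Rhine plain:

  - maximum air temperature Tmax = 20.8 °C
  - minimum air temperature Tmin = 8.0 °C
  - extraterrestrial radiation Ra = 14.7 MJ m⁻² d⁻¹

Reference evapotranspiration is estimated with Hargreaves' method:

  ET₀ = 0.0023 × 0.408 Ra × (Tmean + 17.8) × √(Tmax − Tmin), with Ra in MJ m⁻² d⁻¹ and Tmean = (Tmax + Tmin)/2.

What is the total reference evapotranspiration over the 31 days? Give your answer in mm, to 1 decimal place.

49.3 mm

Tmean = (20.8 + 8.0)/2 = 14.40 °C
0.408 Ra = 0.408 × 14.7 = 5.9976 mm/d equivalent
ET₀ = 0.0023 × 5.9976 × (14.40 + 17.8) × √12.8 = 0.0023 × 5.9976 × 32.20 × 3.5777 = 1.5892 mm/d
Over 31 days: 1.5892 × 31 = 49.265 mm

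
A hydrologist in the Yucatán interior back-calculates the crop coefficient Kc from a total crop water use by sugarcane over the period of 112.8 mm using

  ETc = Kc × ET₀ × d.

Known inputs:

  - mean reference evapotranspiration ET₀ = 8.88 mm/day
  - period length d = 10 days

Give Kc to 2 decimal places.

ETc = Kc × ET₀ × d  ⇒  Kc = ETc / (ET₀ × d)
Kc = 112.8 / (8.88 × 10) = 112.8 / 88.80 = 1.2703

1.27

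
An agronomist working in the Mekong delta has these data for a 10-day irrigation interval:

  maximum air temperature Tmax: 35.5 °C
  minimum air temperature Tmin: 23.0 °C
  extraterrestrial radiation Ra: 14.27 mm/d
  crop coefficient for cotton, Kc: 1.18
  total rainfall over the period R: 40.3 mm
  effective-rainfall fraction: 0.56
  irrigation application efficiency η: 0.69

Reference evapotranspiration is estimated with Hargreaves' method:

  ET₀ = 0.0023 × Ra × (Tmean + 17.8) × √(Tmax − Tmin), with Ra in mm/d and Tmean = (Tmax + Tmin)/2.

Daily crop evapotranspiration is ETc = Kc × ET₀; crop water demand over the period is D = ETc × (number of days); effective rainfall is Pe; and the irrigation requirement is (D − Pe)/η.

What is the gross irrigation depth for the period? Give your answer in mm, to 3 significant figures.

60.7 mm

Tmean = (35.5 + 23.0)/2 = 29.25 °C
ET₀ = 0.0023 × 14.27 × (29.25 + 17.8) × √12.5 = 0.0023 × 14.27 × 47.05 × 3.5355 = 5.4596 mm/d
ETc = Kc × ET₀ = 1.18 × 5.4596 = 6.4423 mm/d
Crop demand D = ETc × 10 d = 6.4423 × 10 = 64.423 mm
Pe = 0.56 × 40.3 = 22.568 mm
D − Pe = 64.423 − 22.568 = 41.855 mm
Gross irrigation = 41.855 / 0.69 = 60.659 mm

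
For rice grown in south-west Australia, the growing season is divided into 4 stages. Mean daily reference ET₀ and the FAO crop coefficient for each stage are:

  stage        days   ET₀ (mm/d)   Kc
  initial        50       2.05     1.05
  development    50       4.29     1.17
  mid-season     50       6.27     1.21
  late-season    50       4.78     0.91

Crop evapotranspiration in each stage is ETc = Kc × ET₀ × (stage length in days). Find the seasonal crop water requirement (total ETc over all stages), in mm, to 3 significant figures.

955 mm

initial: 1.05 × 2.05 × 50 = 107.63 mm
development: 1.17 × 4.29 × 50 = 250.97 mm
mid-season: 1.21 × 6.27 × 50 = 379.34 mm
late-season: 0.91 × 4.78 × 50 = 217.49 mm
Seasonal total = 955.43 mm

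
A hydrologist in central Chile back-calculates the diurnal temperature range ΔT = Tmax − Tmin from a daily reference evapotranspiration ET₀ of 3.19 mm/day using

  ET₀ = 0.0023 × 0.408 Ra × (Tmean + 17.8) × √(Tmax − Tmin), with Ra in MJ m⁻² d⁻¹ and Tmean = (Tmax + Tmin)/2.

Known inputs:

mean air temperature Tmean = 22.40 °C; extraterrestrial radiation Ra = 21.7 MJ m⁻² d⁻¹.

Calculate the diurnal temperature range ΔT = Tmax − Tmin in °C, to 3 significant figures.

15.2 °C

√ΔT = ET₀ / [0.0023 × 0.408 × Ra × (Tmean+17.8)] = 3.19 / (0.0023 × 8.8536 × 40.20) = 3.8969
ΔT = 3.8969² = 15.186 °C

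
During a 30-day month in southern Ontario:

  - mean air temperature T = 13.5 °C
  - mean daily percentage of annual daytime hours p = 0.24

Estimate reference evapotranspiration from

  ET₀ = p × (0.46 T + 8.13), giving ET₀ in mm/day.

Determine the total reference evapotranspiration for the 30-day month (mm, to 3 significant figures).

103 mm

ET₀ = 0.24 × (0.46 × 13.5 + 8.13) = 0.24 × 14.340 = 3.4416 mm/d
Monthly total = 3.4416 × 30 = 103.248 mm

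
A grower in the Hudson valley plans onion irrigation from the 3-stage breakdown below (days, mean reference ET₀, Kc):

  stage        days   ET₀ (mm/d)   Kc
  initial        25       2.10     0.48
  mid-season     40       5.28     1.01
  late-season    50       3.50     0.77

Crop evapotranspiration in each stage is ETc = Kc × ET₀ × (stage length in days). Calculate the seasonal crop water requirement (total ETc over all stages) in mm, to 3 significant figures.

initial: 0.48 × 2.10 × 25 = 25.20 mm
mid-season: 1.01 × 5.28 × 40 = 213.31 mm
late-season: 0.77 × 3.50 × 50 = 134.75 mm
Seasonal total = 373.26 mm

373 mm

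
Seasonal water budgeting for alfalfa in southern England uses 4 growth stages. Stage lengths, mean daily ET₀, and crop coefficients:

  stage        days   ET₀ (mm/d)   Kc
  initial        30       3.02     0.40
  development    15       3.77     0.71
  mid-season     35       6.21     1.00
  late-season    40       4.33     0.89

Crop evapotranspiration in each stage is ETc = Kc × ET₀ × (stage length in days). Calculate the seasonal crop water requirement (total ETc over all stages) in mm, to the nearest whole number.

448 mm

initial: 0.40 × 3.02 × 30 = 36.24 mm
development: 0.71 × 3.77 × 15 = 40.15 mm
mid-season: 1.00 × 6.21 × 35 = 217.35 mm
late-season: 0.89 × 4.33 × 40 = 154.15 mm
Seasonal total = 447.89 mm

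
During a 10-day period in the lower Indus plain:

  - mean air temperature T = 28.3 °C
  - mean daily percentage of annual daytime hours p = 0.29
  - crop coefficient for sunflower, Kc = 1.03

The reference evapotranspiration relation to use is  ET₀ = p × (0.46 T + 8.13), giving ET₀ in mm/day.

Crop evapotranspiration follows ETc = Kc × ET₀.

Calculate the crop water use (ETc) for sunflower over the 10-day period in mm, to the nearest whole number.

ET₀ = 0.29 × (0.46 × 28.3 + 8.13) = 0.29 × 21.148 = 6.1329 mm/d
ETc = Kc × ET₀ = 1.03 × 6.1329 = 6.3169 mm/d
Over 10 days: 6.3169 × 10 = 63.169 mm

63 mm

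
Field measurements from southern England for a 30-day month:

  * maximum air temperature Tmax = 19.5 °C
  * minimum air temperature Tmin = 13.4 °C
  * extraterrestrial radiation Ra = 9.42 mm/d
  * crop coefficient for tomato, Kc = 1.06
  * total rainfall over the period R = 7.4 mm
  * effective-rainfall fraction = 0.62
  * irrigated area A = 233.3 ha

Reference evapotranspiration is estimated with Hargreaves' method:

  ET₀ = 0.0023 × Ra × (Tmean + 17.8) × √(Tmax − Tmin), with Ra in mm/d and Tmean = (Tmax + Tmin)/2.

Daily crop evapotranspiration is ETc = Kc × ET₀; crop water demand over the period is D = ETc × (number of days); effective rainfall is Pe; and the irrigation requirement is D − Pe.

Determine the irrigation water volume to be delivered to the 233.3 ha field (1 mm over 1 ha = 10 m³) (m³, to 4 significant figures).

125300 m³

Tmean = (19.5 + 13.4)/2 = 16.45 °C
ET₀ = 0.0023 × 9.42 × (16.45 + 17.8) × √6.1 = 0.0023 × 9.42 × 34.25 × 2.4698 = 1.8327 mm/d
ETc = Kc × ET₀ = 1.06 × 1.8327 = 1.9427 mm/d
Crop demand D = ETc × 30 d = 1.9427 × 30 = 58.281 mm
Pe = 0.62 × 7.4 = 4.588 mm
D − Pe = 58.281 − 4.588 = 53.693 mm
Volume = 53.693 mm × 233.3 ha × 10 = 125265.8 m³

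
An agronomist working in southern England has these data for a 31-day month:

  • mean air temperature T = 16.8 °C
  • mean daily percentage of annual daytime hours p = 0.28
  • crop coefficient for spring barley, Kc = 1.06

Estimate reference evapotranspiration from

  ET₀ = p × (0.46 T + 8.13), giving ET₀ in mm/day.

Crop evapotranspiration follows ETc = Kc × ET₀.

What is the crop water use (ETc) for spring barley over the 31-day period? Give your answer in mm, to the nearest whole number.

ET₀ = 0.28 × (0.46 × 16.8 + 8.13) = 0.28 × 15.858 = 4.4402 mm/d
ETc = Kc × ET₀ = 1.06 × 4.4402 = 4.7066 mm/d
Over 31 days: 4.7066 × 31 = 145.905 mm

146 mm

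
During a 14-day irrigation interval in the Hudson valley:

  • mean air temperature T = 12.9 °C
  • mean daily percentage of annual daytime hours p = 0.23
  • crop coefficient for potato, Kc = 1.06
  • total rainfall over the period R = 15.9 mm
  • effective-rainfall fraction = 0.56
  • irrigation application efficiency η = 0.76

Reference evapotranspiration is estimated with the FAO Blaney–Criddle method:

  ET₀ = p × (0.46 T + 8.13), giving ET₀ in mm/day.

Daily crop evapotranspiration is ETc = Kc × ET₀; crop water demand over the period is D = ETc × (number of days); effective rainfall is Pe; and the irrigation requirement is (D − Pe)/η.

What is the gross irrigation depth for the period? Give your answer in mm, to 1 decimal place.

ET₀ = 0.23 × (0.46 × 12.9 + 8.13) = 0.23 × 14.064 = 3.2347 mm/d
ETc = Kc × ET₀ = 1.06 × 3.2347 = 3.4288 mm/d
Crop demand D = ETc × 14 d = 3.4288 × 14 = 48.003 mm
Pe = 0.56 × 15.9 = 8.904 mm
D − Pe = 48.003 − 8.904 = 39.099 mm
Gross irrigation = 39.099 / 0.76 = 51.446 mm

51.4 mm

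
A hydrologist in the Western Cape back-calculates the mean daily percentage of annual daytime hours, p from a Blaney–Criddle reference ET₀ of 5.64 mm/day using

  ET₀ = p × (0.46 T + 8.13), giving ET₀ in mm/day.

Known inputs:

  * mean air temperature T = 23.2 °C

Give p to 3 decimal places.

0.300

p = ET₀ / (0.46 T + 8.13) = 5.64 / (0.46 × 23.2 + 8.13) = 5.64 / 18.802 = 0.3000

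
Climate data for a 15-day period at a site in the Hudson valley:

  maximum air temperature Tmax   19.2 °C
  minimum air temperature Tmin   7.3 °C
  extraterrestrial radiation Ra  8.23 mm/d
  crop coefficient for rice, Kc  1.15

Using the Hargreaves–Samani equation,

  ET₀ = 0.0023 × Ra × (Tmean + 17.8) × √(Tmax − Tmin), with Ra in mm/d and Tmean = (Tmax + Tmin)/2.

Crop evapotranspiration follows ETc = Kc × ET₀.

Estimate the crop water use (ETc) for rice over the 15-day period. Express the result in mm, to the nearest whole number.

Tmean = (19.2 + 7.3)/2 = 13.25 °C
ET₀ = 0.0023 × 8.23 × (13.25 + 17.8) × √11.9 = 0.0023 × 8.23 × 31.05 × 3.4496 = 2.0275 mm/d
ETc = Kc × ET₀ = 1.15 × 2.0275 = 2.3316 mm/d
Over 15 days: 2.3316 × 15 = 34.974 mm

35 mm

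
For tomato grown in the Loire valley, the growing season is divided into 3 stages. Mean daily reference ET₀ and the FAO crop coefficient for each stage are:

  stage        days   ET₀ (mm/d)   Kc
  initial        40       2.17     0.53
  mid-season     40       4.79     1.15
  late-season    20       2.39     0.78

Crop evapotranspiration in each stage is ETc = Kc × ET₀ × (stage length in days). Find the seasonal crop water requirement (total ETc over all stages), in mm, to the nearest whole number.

initial: 0.53 × 2.17 × 40 = 46.00 mm
mid-season: 1.15 × 4.79 × 40 = 220.34 mm
late-season: 0.78 × 2.39 × 20 = 37.28 mm
Seasonal total = 303.62 mm

304 mm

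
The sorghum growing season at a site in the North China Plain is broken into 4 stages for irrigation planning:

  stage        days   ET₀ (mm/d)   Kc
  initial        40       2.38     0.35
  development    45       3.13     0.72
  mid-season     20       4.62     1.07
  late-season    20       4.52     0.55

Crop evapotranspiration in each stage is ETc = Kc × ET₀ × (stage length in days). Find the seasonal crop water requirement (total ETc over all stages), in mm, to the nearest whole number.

initial: 0.35 × 2.38 × 40 = 33.32 mm
development: 0.72 × 3.13 × 45 = 101.41 mm
mid-season: 1.07 × 4.62 × 20 = 98.87 mm
late-season: 0.55 × 4.52 × 20 = 49.72 mm
Seasonal total = 283.32 mm

283 mm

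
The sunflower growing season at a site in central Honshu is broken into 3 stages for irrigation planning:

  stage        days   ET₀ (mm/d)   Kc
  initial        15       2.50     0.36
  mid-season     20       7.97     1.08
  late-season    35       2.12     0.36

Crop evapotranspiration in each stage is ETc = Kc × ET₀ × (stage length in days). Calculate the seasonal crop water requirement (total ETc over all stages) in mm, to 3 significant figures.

212 mm

initial: 0.36 × 2.50 × 15 = 13.50 mm
mid-season: 1.08 × 7.97 × 20 = 172.15 mm
late-season: 0.36 × 2.12 × 35 = 26.71 mm
Seasonal total = 212.36 mm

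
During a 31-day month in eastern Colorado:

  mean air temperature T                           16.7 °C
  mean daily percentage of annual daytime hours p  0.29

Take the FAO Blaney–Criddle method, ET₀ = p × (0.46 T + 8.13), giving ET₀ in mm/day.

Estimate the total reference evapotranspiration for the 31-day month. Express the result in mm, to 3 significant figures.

ET₀ = 0.29 × (0.46 × 16.7 + 8.13) = 0.29 × 15.812 = 4.5855 mm/d
Monthly total = 4.5855 × 31 = 142.151 mm

142 mm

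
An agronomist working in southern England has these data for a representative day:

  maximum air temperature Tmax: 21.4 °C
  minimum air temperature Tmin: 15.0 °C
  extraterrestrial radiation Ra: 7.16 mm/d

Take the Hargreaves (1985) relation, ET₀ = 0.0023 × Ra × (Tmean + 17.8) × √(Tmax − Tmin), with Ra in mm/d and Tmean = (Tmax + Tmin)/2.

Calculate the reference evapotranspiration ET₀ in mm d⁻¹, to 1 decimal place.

Tmean = (21.4 + 15.0)/2 = 18.20 °C
ET₀ = 0.0023 × 7.16 × (18.20 + 17.8) × √6.4 = 0.0023 × 7.16 × 36.00 × 2.5298 = 1.4998 mm/d

1.5 mm d⁻¹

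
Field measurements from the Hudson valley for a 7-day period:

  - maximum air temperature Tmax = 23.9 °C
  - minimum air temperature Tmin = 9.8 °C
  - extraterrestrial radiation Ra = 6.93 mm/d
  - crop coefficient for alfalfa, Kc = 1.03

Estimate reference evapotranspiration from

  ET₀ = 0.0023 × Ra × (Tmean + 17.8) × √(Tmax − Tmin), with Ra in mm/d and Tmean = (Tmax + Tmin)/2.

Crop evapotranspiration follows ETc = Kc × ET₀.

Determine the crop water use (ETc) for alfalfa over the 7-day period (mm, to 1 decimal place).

Tmean = (23.9 + 9.8)/2 = 16.85 °C
ET₀ = 0.0023 × 6.93 × (16.85 + 17.8) × √14.1 = 0.0023 × 6.93 × 34.65 × 3.7550 = 2.0738 mm/d
ETc = Kc × ET₀ = 1.03 × 2.0738 = 2.1360 mm/d
Over 7 days: 2.1360 × 7 = 14.952 mm

15.0 mm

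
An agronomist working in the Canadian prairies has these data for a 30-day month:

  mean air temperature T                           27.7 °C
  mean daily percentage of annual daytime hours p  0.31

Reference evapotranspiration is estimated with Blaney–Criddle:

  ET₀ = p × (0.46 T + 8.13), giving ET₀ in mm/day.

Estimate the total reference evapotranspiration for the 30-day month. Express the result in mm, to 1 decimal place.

ET₀ = 0.31 × (0.46 × 27.7 + 8.13) = 0.31 × 20.872 = 6.4703 mm/d
Monthly total = 6.4703 × 30 = 194.109 mm

194.1 mm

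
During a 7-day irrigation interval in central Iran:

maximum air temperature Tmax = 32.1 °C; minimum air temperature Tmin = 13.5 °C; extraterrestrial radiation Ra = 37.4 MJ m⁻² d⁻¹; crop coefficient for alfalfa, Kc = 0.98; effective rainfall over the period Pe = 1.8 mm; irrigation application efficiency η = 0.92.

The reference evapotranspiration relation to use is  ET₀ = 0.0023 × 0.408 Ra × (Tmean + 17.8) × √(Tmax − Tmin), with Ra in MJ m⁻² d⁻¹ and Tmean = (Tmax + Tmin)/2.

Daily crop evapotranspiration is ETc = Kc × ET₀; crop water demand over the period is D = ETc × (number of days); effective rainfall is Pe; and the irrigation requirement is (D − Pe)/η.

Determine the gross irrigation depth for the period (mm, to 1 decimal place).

Tmean = (32.1 + 13.5)/2 = 22.80 °C
0.408 Ra = 0.408 × 37.4 = 15.2592 mm/d equivalent
ET₀ = 0.0023 × 15.2592 × (22.80 + 17.8) × √18.6 = 0.0023 × 15.2592 × 40.60 × 4.3128 = 6.1453 mm/d
ETc = Kc × ET₀ = 0.98 × 6.1453 = 6.0224 mm/d
Crop demand D = ETc × 7 d = 6.0224 × 7 = 42.157 mm
D − Pe = 42.157 − 1.8 = 40.357 mm
Gross irrigation = 40.357 / 0.92 = 43.866 mm

43.9 mm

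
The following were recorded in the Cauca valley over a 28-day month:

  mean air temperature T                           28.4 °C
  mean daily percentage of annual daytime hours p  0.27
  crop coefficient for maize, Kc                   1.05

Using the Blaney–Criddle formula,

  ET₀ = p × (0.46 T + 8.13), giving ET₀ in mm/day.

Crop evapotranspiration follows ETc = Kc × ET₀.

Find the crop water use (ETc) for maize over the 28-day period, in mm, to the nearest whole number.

168 mm

ET₀ = 0.27 × (0.46 × 28.4 + 8.13) = 0.27 × 21.194 = 5.7224 mm/d
ETc = Kc × ET₀ = 1.05 × 5.7224 = 6.0085 mm/d
Over 28 days: 6.0085 × 28 = 168.238 mm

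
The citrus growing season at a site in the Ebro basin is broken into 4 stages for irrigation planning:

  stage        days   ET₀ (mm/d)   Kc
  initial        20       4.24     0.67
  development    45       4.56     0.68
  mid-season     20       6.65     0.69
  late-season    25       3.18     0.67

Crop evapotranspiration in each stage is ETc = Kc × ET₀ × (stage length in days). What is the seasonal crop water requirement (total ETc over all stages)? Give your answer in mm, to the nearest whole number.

341 mm

initial: 0.67 × 4.24 × 20 = 56.82 mm
development: 0.68 × 4.56 × 45 = 139.54 mm
mid-season: 0.69 × 6.65 × 20 = 91.77 mm
late-season: 0.67 × 3.18 × 25 = 53.27 mm
Seasonal total = 341.40 mm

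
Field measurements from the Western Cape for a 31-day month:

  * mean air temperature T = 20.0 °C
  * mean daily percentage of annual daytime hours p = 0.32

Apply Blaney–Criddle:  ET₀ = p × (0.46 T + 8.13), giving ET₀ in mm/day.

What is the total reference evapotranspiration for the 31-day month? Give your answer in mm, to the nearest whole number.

172 mm

ET₀ = 0.32 × (0.46 × 20.0 + 8.13) = 0.32 × 17.330 = 5.5456 mm/d
Monthly total = 5.5456 × 31 = 171.914 mm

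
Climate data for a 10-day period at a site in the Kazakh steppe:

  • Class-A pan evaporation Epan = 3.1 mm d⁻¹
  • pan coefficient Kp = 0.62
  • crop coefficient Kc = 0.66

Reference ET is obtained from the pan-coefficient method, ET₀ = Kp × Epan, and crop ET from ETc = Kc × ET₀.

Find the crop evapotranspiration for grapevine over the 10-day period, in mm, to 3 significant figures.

12.7 mm

ET₀ = 0.62 × 3.1 = 1.9220 mm/d
ETc = Kc × ET₀ = 0.66 × 1.9220 = 1.2685 mm/d
Over 10 days: 1.2685 × 10 = 12.685 mm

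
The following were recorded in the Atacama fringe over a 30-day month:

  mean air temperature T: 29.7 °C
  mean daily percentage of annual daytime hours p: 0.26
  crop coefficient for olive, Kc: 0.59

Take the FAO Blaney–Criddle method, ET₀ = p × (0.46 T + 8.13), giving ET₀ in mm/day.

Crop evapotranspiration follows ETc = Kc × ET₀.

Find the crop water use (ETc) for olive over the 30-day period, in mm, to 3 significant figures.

100 mm

ET₀ = 0.26 × (0.46 × 29.7 + 8.13) = 0.26 × 21.792 = 5.6659 mm/d
ETc = Kc × ET₀ = 0.59 × 5.6659 = 3.3429 mm/d
Over 30 days: 3.3429 × 30 = 100.287 mm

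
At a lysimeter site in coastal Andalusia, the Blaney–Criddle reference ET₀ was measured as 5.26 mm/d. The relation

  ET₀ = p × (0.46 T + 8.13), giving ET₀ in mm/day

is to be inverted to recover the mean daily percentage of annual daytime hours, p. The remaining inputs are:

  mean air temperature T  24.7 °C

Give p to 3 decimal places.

p = ET₀ / (0.46 T + 8.13) = 5.26 / (0.46 × 24.7 + 8.13) = 5.26 / 19.492 = 0.2699

0.270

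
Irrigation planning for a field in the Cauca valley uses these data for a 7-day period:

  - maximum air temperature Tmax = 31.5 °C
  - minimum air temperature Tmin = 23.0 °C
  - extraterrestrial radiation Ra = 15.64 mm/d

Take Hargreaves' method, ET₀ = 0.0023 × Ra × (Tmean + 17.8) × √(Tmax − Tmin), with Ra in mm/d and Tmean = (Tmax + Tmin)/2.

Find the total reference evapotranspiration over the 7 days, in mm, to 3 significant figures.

Tmean = (31.5 + 23.0)/2 = 27.25 °C
ET₀ = 0.0023 × 15.64 × (27.25 + 17.8) × √8.5 = 0.0023 × 15.64 × 45.05 × 2.9155 = 4.7247 mm/d
Over 7 days: 4.7247 × 7 = 33.073 mm

33.1 mm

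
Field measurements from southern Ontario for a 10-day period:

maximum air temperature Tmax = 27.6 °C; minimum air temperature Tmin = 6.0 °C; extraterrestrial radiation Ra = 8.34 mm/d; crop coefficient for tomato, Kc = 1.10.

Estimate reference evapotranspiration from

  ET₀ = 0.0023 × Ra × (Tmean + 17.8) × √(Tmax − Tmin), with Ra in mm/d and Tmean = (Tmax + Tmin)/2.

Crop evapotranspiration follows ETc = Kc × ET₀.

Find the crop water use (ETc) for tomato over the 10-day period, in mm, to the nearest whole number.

34 mm

Tmean = (27.6 + 6.0)/2 = 16.80 °C
ET₀ = 0.0023 × 8.34 × (16.80 + 17.8) × √21.6 = 0.0023 × 8.34 × 34.60 × 4.6476 = 3.0846 mm/d
ETc = Kc × ET₀ = 1.10 × 3.0846 = 3.3931 mm/d
Over 10 days: 3.3931 × 10 = 33.931 mm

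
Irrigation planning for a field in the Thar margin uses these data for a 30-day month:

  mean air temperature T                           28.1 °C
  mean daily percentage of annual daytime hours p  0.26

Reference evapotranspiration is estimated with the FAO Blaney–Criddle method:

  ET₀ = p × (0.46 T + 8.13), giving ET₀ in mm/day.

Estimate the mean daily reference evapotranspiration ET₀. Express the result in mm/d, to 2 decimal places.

5.47 mm/d

ET₀ = 0.26 × (0.46 × 28.1 + 8.13) = 0.26 × 21.056 = 5.4746 mm/d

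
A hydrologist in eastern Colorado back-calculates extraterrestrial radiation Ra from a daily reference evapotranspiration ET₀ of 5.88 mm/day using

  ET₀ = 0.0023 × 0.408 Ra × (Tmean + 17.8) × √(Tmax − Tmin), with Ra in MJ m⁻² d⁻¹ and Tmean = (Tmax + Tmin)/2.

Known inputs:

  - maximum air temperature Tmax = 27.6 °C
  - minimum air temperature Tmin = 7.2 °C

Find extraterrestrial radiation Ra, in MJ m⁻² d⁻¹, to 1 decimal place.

39.4 MJ m⁻² d⁻¹

Tmean = (27.6+7.2)/2 = 17.40 °C; ΔT = 20.4
Ra = ET₀ / [0.0023 × 0.408 × (Tmean+17.8) × √ΔT]
   = 5.88 / (0.0023 × 0.408 × 35.20 × 4.5166) = 39.413 MJ m⁻² d⁻¹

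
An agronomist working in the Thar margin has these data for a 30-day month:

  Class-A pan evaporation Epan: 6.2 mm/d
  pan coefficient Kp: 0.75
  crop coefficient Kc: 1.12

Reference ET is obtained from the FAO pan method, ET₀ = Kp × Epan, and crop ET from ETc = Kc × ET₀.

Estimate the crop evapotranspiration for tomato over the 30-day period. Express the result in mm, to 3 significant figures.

ET₀ = 0.75 × 6.2 = 4.6500 mm/d
ETc = Kc × ET₀ = 1.12 × 4.6500 = 5.2080 mm/d
Over 30 days: 5.2080 × 30 = 156.240 mm

156 mm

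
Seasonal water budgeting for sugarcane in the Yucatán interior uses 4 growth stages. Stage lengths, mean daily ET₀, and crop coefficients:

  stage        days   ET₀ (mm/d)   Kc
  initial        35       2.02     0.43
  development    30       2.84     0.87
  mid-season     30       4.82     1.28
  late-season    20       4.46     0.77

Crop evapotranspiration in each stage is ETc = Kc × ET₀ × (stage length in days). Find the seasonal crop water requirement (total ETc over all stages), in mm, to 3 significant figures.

initial: 0.43 × 2.02 × 35 = 30.40 mm
development: 0.87 × 2.84 × 30 = 74.12 mm
mid-season: 1.28 × 4.82 × 30 = 185.09 mm
late-season: 0.77 × 4.46 × 20 = 68.68 mm
Seasonal total = 358.29 mm

358 mm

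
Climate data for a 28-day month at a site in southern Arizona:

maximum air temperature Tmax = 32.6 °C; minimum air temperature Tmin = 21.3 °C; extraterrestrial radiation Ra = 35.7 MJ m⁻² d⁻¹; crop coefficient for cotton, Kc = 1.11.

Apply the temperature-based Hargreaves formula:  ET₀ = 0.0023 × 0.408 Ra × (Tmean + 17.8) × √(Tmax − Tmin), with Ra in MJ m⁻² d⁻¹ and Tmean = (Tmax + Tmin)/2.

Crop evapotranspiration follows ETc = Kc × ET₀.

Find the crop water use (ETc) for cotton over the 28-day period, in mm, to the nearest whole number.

Tmean = (32.6 + 21.3)/2 = 26.95 °C
0.408 Ra = 0.408 × 35.7 = 14.5656 mm/d equivalent
ET₀ = 0.0023 × 14.5656 × (26.95 + 17.8) × √11.3 = 0.0023 × 14.5656 × 44.75 × 3.3615 = 5.0394 mm/d
ETc = Kc × ET₀ = 1.11 × 5.0394 = 5.5937 mm/d
Over 28 days: 5.5937 × 28 = 156.624 mm

157 mm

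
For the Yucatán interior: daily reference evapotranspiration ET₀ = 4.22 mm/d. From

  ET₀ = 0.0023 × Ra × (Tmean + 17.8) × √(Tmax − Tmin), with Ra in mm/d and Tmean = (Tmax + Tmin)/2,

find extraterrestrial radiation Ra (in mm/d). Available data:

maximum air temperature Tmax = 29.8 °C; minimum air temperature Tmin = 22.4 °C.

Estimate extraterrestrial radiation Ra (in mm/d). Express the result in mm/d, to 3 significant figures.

Tmean = 26.10 °C; √ΔT = 2.7203
Ra = ET₀ / [0.0023 × (Tmean+17.8) × √ΔT] = 4.22 / (0.0023 × 43.90 × 2.7203) = 15.364 mm/d

15.4 mm/d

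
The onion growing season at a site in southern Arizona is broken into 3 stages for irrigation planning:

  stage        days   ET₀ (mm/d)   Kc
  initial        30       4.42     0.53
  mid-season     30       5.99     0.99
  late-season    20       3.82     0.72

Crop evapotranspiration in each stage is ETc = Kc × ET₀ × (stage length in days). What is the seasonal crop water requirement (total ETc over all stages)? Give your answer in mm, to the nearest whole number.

initial: 0.53 × 4.42 × 30 = 70.28 mm
mid-season: 0.99 × 5.99 × 30 = 177.90 mm
late-season: 0.72 × 3.82 × 20 = 55.01 mm
Seasonal total = 303.19 mm

303 mm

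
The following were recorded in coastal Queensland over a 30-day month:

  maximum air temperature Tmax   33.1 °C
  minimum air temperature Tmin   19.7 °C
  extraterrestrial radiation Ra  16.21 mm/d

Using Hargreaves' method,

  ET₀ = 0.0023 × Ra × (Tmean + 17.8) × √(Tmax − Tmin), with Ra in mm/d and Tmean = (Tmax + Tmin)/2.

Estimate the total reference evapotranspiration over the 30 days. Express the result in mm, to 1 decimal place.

Tmean = (33.1 + 19.7)/2 = 26.40 °C
ET₀ = 0.0023 × 16.21 × (26.40 + 17.8) × √13.4 = 0.0023 × 16.21 × 44.20 × 3.6606 = 6.0323 mm/d
Over 30 days: 6.0323 × 30 = 180.969 mm

181.0 mm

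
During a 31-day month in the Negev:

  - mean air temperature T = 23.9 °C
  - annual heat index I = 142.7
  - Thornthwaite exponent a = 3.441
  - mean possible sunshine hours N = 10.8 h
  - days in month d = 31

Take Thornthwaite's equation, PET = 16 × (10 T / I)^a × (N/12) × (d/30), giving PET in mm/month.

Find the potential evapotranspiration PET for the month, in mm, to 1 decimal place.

87.8 mm

10T/I = 10 × 23.9 / 142.7 = 1.6748
(10T/I)^a = 1.6748^3.441 = 5.8973
Uncorrected PET = 16 × 5.8973 = 94.357 mm
Correction = (N/12)(d/30) = (10.8/12)(31/30) = 0.9300
PET = 94.357 × 0.9300 = 87.752 mm/month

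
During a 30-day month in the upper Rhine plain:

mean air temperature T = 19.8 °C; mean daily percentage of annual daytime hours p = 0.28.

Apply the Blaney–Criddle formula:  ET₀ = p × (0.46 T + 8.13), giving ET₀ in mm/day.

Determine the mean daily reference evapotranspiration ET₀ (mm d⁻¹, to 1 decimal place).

4.8 mm d⁻¹

ET₀ = 0.28 × (0.46 × 19.8 + 8.13) = 0.28 × 17.238 = 4.8266 mm/d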